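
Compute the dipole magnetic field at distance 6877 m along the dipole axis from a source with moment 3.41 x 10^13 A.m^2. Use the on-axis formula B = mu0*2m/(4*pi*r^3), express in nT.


m = 3.41 x 10^13 = 34100000000000 A.m^2
2m = 68200000000000 A.m^2
r^3 = 6877^3 = 325234848133
B = (4pi*10^-7) * 68200000000000 / (4*pi * 325234848133) * 1e9
= 85702647.58993 / 4087021638344.1 * 1e9
= 20969.4626 nT

20969.4626


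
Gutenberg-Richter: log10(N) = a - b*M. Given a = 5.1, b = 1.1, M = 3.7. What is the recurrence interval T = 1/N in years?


log10(N) = 5.1 - 1.1*3.7 = 1.03
N = 10^1.03 = 10.715193
T = 1/N = 1/10.715193 = 0.0933 years

0.0933


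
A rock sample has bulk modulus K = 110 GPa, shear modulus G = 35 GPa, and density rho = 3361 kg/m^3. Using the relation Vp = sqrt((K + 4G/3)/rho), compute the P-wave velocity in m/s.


First compute the effective modulus:
K + 4G/3 = 110e9 + 4*35e9/3 = 156666666666.67 Pa
Then divide by density:
156666666666.67 / 3361 = 46613111.1772 Pa/(kg/m^3)
Take the square root:
Vp = sqrt(46613111.1772) = 6827.38 m/s

6827.38


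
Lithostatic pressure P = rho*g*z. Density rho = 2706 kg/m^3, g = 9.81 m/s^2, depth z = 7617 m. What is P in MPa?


P = rho * g * z / 1e6
= 2706 * 9.81 * 7617 / 1e6
= 202199815.62 / 1e6
= 202.1998 MPa

202.1998


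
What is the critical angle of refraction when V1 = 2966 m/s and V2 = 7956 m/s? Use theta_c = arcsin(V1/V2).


V1/V2 = 2966/7956 = 0.3728
theta_c = arcsin(0.3728) = 21.8884 degrees

21.8884


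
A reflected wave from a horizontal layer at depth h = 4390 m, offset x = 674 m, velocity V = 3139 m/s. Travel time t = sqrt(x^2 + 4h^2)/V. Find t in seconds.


x^2 + 4h^2 = 674^2 + 4*4390^2 = 454276 + 77088400 = 77542676
sqrt(77542676) = 8805.8319
t = 8805.8319 / 3139 = 2.8053 s

2.8053


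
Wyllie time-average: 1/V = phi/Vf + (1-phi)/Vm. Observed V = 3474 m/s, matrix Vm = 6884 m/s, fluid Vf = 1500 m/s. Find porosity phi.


1/V - 1/Vm = 1/3474 - 1/6884 = 0.00014259
1/Vf - 1/Vm = 1/1500 - 1/6884 = 0.0005214
phi = 0.00014259 / 0.0005214 = 0.2735

0.2735


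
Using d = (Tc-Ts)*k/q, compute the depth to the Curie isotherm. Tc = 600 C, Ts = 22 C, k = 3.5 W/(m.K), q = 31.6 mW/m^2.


T_Curie - T_surf = 600 - 22 = 578 C
Convert q to W/m^2: 31.6 mW/m^2 = 0.0316 W/m^2
d = 578 * 3.5 / 0.0316 = 64018.99 m

64018.99


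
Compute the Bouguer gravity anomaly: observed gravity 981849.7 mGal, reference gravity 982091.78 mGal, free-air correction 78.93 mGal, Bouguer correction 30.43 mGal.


BA = g_obs - g_ref + FAC - BC
= 981849.7 - 982091.78 + 78.93 - 30.43
= -193.58 mGal

-193.58


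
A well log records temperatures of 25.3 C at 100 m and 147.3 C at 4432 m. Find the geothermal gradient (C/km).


dT = 147.3 - 25.3 = 122.0 C
dz = 4432 - 100 = 4332 m
gradient = dT/dz * 1000 = 122.0/4332 * 1000 = 28.1625 C/km

28.1625


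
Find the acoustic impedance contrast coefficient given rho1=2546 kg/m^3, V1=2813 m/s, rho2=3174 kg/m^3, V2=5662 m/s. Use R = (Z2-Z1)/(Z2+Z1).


Z1 = 2546 * 2813 = 7161898
Z2 = 3174 * 5662 = 17971188
R = (17971188 - 7161898) / (17971188 + 7161898) = 10809290 / 25133086 = 0.4301

0.4301


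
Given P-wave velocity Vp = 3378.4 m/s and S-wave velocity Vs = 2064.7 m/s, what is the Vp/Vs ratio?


Vp/Vs = 3378.4 / 2064.7
= 1.6363

1.6363


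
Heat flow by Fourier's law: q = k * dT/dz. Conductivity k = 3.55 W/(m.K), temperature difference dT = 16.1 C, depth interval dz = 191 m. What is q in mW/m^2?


q = k * dT / dz * 1000
= 3.55 * 16.1 / 191 * 1000
= 0.299241 * 1000
= 299.2408 mW/m^2

299.2408


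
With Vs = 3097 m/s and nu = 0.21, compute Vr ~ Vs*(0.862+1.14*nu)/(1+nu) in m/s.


Numerator factor = 0.862 + 1.14*0.21 = 1.1014
Denominator = 1 + 0.21 = 1.21
Vr = 3097 * 1.1014 / 1.21 = 2819.04 m/s

2819.04


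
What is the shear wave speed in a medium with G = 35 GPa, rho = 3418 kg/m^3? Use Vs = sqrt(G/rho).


Convert G to Pa: G = 35e9 Pa
Compute G/rho = 35e9 / 3418 = 10239906.378
Vs = sqrt(10239906.378) = 3199.99 m/s

3199.99


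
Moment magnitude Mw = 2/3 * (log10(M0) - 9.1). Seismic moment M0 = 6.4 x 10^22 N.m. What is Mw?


log10(M0) = log10(6.4 x 10^22) = 22.8062
Mw = 2/3 * (22.8062 - 9.1)
= 2/3 * 13.7062
= 9.14

9.14


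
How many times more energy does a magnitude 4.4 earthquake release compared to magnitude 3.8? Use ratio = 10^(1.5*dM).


M2 - M1 = 4.4 - 3.8 = 0.6
1.5 * 0.6 = 0.9
ratio = 10^0.9 = 7.94

7.94


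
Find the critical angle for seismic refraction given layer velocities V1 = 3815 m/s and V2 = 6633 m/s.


V1/V2 = 3815/6633 = 0.575155
theta_c = arcsin(0.575155) = 35.1105 degrees

35.1105


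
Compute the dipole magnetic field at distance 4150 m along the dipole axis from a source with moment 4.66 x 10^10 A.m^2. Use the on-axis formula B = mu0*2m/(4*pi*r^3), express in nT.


m = 4.66 x 10^10 = 46600000000 A.m^2
2m = 93200000000 A.m^2
r^3 = 4150^3 = 71473375000
B = (4pi*10^-7) * 93200000000 / (4*pi * 71473375000) * 1e9
= 117118.574126 / 898160919309.07 * 1e9
= 130.3982 nT

130.3982


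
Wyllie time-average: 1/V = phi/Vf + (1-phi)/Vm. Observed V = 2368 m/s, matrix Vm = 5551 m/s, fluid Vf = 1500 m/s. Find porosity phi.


1/V - 1/Vm = 1/2368 - 1/5551 = 0.00024215
1/Vf - 1/Vm = 1/1500 - 1/5551 = 0.00048652
phi = 0.00024215 / 0.00048652 = 0.4977

0.4977


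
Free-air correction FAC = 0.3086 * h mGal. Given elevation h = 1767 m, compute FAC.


FAC = 0.3086 * h
= 0.3086 * 1767
= 545.2962 mGal

545.2962


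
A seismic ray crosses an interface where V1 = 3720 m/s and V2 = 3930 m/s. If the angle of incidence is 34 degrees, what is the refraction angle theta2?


sin(theta1) = sin(34 deg) = 0.559193
sin(theta2) = V2/V1 * sin(theta1) = 3930/3720 * 0.559193 = 0.59076
theta2 = arcsin(0.59076) = 36.211 degrees

36.211


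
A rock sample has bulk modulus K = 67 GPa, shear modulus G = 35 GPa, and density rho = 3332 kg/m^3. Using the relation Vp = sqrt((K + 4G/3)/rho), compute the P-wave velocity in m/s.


First compute the effective modulus:
K + 4G/3 = 67e9 + 4*35e9/3 = 113666666666.67 Pa
Then divide by density:
113666666666.67 / 3332 = 34113645.4582 Pa/(kg/m^3)
Take the square root:
Vp = sqrt(34113645.4582) = 5840.69 m/s

5840.69


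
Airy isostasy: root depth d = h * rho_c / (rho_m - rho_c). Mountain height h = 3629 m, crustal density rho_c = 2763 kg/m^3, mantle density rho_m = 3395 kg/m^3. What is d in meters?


rho_m - rho_c = 3395 - 2763 = 632
d = 3629 * 2763 / 632
= 10026927 / 632
= 15865.39 m

15865.39


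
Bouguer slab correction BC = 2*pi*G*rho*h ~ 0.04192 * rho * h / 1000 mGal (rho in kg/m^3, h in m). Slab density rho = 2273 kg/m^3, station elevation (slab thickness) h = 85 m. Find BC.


BC = 0.04192 * rho * h / 1000
= 0.04192 * 2273 * 85 / 1000
= 8.0992 mGal

8.0992


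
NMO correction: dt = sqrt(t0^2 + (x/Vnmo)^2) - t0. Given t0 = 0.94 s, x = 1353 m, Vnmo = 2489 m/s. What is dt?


x/Vnmo = 1353/2489 = 0.543592
(x/Vnmo)^2 = 0.295492
t0^2 = 0.8836
sqrt(0.8836 + 0.295492) = 1.08586
dt = 1.08586 - 0.94 = 0.14586

0.14586


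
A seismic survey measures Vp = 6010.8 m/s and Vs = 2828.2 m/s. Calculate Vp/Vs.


Vp/Vs = 6010.8 / 2828.2
= 2.1253

2.1253


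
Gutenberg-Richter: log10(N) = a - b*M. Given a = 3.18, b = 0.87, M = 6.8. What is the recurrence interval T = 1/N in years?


log10(N) = 3.18 - 0.87*6.8 = -2.736
N = 10^-2.736 = 0.001837
T = 1/N = 1/0.001837 = 544.5027 years

544.5027


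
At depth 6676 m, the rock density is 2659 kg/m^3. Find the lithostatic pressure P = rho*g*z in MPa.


P = rho * g * z / 1e6
= 2659 * 9.81 * 6676 / 1e6
= 174142058.04 / 1e6
= 174.1421 MPa

174.1421


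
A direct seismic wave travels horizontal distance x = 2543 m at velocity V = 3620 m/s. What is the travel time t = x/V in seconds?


t = x / V
= 2543 / 3620
= 0.7025 s

0.7025


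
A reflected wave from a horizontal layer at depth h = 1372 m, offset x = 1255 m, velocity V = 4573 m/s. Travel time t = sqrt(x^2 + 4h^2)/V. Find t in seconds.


x^2 + 4h^2 = 1255^2 + 4*1372^2 = 1575025 + 7529536 = 9104561
sqrt(9104561) = 3017.3765
t = 3017.3765 / 4573 = 0.6598 s

0.6598


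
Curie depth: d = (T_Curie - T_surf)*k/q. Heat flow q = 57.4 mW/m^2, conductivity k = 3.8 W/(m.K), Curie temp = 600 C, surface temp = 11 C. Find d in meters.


T_Curie - T_surf = 600 - 11 = 589 C
Convert q to W/m^2: 57.4 mW/m^2 = 0.0574 W/m^2
d = 589 * 3.8 / 0.0574 = 38993.03 m

38993.03


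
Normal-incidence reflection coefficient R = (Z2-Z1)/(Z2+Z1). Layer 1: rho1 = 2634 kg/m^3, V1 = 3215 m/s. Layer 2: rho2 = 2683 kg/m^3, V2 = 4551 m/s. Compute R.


Z1 = 2634 * 3215 = 8468310
Z2 = 2683 * 4551 = 12210333
R = (12210333 - 8468310) / (12210333 + 8468310) = 3742023 / 20678643 = 0.181

0.181


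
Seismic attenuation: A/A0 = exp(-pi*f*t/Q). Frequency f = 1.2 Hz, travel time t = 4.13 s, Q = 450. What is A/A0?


pi*f*t/Q = pi*1.2*4.13/450 = 0.034599
A/A0 = exp(-0.034599) = 0.965992

0.965992


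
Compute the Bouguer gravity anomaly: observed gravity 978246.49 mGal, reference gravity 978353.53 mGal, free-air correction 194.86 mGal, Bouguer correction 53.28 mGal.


BA = g_obs - g_ref + FAC - BC
= 978246.49 - 978353.53 + 194.86 - 53.28
= 34.54 mGal

34.54


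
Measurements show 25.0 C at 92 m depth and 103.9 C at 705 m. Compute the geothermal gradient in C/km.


dT = 103.9 - 25.0 = 78.9 C
dz = 705 - 92 = 613 m
gradient = dT/dz * 1000 = 78.9/613 * 1000 = 128.7113 C/km

128.7113


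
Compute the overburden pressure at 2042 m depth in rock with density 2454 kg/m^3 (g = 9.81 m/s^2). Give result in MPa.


P = rho * g * z / 1e6
= 2454 * 9.81 * 2042 / 1e6
= 49158577.08 / 1e6
= 49.1586 MPa

49.1586


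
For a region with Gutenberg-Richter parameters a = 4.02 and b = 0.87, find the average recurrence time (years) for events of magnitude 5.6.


log10(N) = 4.02 - 0.87*5.6 = -0.852
N = 10^-0.852 = 0.140605
T = 1/N = 1/0.140605 = 7.1121 years

7.1121


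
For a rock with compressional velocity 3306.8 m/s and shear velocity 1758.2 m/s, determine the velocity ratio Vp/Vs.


Vp/Vs = 3306.8 / 1758.2
= 1.8808

1.8808


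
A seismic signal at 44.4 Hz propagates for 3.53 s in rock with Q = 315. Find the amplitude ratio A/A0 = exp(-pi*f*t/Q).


pi*f*t/Q = pi*44.4*3.53/315 = 1.563137
A/A0 = exp(-1.563137) = 0.209478

0.209478


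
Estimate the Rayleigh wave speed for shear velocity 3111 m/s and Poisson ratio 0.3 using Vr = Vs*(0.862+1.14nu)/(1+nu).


Numerator factor = 0.862 + 1.14*0.3 = 1.204
Denominator = 1 + 0.3 = 1.3
Vr = 3111 * 1.204 / 1.3 = 2881.26 m/s

2881.26


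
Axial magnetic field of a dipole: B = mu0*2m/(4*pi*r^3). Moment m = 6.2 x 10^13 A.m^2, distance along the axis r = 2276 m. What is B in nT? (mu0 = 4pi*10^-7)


m = 6.2 x 10^13 = 62000000000000 A.m^2
2m = 124000000000000 A.m^2
r^3 = 2276^3 = 11790080576
B = (4pi*10^-7) * 124000000000000 / (4*pi * 11790080576) * 1e9
= 155822995.618054 / 148158522091.17 * 1e9
= 1051731.5738 nT

1051731.5738


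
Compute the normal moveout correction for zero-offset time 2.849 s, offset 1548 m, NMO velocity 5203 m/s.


x/Vnmo = 1548/5203 = 0.297521
(x/Vnmo)^2 = 0.088519
t0^2 = 8.116801
sqrt(8.116801 + 0.088519) = 2.864493
dt = 2.864493 - 2.849 = 0.015493

0.015493


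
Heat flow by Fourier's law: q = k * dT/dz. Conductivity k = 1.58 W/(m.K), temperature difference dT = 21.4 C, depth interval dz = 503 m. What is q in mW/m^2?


q = k * dT / dz * 1000
= 1.58 * 21.4 / 503 * 1000
= 0.067221 * 1000
= 67.2207 mW/m^2

67.2207


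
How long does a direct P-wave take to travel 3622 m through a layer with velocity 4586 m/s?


t = x / V
= 3622 / 4586
= 0.7898 s

0.7898


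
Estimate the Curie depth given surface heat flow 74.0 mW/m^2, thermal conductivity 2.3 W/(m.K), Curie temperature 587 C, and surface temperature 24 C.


T_Curie - T_surf = 587 - 24 = 563 C
Convert q to W/m^2: 74.0 mW/m^2 = 0.074 W/m^2
d = 563 * 2.3 / 0.074 = 17498.65 m

17498.65


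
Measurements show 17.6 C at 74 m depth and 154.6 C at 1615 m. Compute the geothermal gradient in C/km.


dT = 154.6 - 17.6 = 137.0 C
dz = 1615 - 74 = 1541 m
gradient = dT/dz * 1000 = 137.0/1541 * 1000 = 88.9033 C/km

88.9033


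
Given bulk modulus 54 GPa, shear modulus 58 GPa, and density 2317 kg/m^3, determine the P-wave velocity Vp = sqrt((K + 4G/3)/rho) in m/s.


First compute the effective modulus:
K + 4G/3 = 54e9 + 4*58e9/3 = 131333333333.33 Pa
Then divide by density:
131333333333.33 / 2317 = 56682491.7278 Pa/(kg/m^3)
Take the square root:
Vp = sqrt(56682491.7278) = 7528.78 m/s

7528.78


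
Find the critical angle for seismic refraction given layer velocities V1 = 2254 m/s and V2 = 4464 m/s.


V1/V2 = 2254/4464 = 0.504928
theta_c = arcsin(0.504928) = 30.3266 degrees

30.3266


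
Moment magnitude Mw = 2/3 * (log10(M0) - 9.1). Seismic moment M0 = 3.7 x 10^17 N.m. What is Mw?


log10(M0) = log10(3.7 x 10^17) = 17.5682
Mw = 2/3 * (17.5682 - 9.1)
= 2/3 * 8.4682
= 5.65

5.65


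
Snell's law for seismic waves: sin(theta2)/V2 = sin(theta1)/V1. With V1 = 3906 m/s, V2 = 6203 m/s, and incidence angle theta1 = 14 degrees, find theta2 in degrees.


sin(theta1) = sin(14 deg) = 0.241922
sin(theta2) = V2/V1 * sin(theta1) = 6203/3906 * 0.241922 = 0.384189
theta2 = arcsin(0.384189) = 22.5934 degrees

22.5934


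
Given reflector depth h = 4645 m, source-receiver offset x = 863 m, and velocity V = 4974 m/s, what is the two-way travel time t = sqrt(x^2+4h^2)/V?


x^2 + 4h^2 = 863^2 + 4*4645^2 = 744769 + 86304100 = 87048869
sqrt(87048869) = 9329.9983
t = 9329.9983 / 4974 = 1.8758 s

1.8758


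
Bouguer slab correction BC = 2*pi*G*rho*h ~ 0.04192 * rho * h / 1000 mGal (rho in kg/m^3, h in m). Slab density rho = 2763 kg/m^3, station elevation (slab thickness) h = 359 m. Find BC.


BC = 0.04192 * rho * h / 1000
= 0.04192 * 2763 * 359 / 1000
= 41.5812 mGal

41.5812


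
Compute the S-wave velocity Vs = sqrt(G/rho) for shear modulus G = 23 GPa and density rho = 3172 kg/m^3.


Convert G to Pa: G = 23e9 Pa
Compute G/rho = 23e9 / 3172 = 7250945.7755
Vs = sqrt(7250945.7755) = 2692.76 m/s

2692.76


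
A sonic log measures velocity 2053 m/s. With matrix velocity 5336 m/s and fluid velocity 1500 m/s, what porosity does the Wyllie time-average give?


1/V - 1/Vm = 1/2053 - 1/5336 = 0.00029969
1/Vf - 1/Vm = 1/1500 - 1/5336 = 0.00047926
phi = 0.00029969 / 0.00047926 = 0.6253

0.6253


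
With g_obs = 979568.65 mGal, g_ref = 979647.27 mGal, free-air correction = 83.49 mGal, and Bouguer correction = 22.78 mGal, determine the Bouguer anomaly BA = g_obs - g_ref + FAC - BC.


BA = g_obs - g_ref + FAC - BC
= 979568.65 - 979647.27 + 83.49 - 22.78
= -17.91 mGal

-17.91


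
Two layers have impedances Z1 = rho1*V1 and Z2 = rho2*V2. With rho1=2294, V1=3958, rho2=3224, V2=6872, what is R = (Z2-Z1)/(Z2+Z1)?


Z1 = 2294 * 3958 = 9079652
Z2 = 3224 * 6872 = 22155328
R = (22155328 - 9079652) / (22155328 + 9079652) = 13075676 / 31234980 = 0.4186

0.4186


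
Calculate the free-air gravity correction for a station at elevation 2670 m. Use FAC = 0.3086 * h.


FAC = 0.3086 * h
= 0.3086 * 2670
= 823.962 mGal

823.962


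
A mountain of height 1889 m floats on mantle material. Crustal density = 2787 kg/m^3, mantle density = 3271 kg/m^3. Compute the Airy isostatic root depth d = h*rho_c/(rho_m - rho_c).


rho_m - rho_c = 3271 - 2787 = 484
d = 1889 * 2787 / 484
= 5264643 / 484
= 10877.36 m

10877.36


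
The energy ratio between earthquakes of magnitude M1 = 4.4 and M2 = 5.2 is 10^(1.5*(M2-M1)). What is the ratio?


M2 - M1 = 5.2 - 4.4 = 0.8
1.5 * 0.8 = 1.2
ratio = 10^1.2 = 15.85

15.85


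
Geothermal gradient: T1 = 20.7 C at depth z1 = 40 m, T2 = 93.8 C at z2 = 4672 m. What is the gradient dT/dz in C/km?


dT = 93.8 - 20.7 = 73.1 C
dz = 4672 - 40 = 4632 m
gradient = dT/dz * 1000 = 73.1/4632 * 1000 = 15.7815 C/km

15.7815


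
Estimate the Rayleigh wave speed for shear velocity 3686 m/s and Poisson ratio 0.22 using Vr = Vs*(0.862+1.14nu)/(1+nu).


Numerator factor = 0.862 + 1.14*0.22 = 1.1128
Denominator = 1 + 0.22 = 1.22
Vr = 3686 * 1.1128 / 1.22 = 3362.12 m/s

3362.12


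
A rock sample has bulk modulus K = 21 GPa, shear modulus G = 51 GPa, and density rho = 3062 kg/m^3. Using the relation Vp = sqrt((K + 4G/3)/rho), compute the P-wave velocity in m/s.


First compute the effective modulus:
K + 4G/3 = 21e9 + 4*51e9/3 = 89000000000.0 Pa
Then divide by density:
89000000000.0 / 3062 = 29065969.9543 Pa/(kg/m^3)
Take the square root:
Vp = sqrt(29065969.9543) = 5391.29 m/s

5391.29


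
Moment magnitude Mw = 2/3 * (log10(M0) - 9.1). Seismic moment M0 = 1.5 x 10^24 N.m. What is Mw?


log10(M0) = log10(1.5 x 10^24) = 24.1761
Mw = 2/3 * (24.1761 - 9.1)
= 2/3 * 15.0761
= 10.05

10.05


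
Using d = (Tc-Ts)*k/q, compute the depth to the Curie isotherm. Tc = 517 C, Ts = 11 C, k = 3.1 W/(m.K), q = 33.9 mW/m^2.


T_Curie - T_surf = 517 - 11 = 506 C
Convert q to W/m^2: 33.9 mW/m^2 = 0.0339 W/m^2
d = 506 * 3.1 / 0.0339 = 46271.39 m

46271.39


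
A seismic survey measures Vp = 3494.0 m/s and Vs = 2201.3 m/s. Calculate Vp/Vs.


Vp/Vs = 3494.0 / 2201.3
= 1.5872

1.5872


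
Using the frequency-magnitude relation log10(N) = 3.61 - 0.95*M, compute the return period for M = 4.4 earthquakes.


log10(N) = 3.61 - 0.95*4.4 = -0.57
N = 10^-0.57 = 0.269153
T = 1/N = 1/0.269153 = 3.7154 years

3.7154


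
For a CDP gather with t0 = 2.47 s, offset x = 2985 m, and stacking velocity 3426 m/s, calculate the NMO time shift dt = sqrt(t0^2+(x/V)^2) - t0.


x/Vnmo = 2985/3426 = 0.871278
(x/Vnmo)^2 = 0.759126
t0^2 = 6.1009
sqrt(6.1009 + 0.759126) = 2.619165
dt = 2.619165 - 2.47 = 0.149165

0.149165


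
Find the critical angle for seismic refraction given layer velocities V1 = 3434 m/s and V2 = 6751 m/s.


V1/V2 = 3434/6751 = 0.508665
theta_c = arcsin(0.508665) = 30.575 degrees

30.575


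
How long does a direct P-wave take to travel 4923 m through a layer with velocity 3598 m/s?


t = x / V
= 4923 / 3598
= 1.3683 s

1.3683


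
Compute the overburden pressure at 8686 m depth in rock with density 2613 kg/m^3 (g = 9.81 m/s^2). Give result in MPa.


P = rho * g * z / 1e6
= 2613 * 9.81 * 8686 / 1e6
= 222652841.58 / 1e6
= 222.6528 MPa

222.6528


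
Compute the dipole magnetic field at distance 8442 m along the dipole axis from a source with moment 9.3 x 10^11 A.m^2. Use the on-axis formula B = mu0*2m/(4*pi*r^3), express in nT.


m = 9.3 x 10^11 = 930000000000 A.m^2
2m = 1860000000000 A.m^2
r^3 = 8442^3 = 601639086888
B = (4pi*10^-7) * 1860000000000 / (4*pi * 601639086888) * 1e9
= 2337344.934271 / 7560419741919.25 * 1e9
= 309.1554 nT

309.1554


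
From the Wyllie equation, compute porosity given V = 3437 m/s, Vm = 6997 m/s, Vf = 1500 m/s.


1/V - 1/Vm = 1/3437 - 1/6997 = 0.00014803
1/Vf - 1/Vm = 1/1500 - 1/6997 = 0.00052375
phi = 0.00014803 / 0.00052375 = 0.2826

0.2826


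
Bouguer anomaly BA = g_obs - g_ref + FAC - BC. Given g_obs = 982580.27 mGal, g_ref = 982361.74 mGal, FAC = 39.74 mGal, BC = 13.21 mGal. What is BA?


BA = g_obs - g_ref + FAC - BC
= 982580.27 - 982361.74 + 39.74 - 13.21
= 245.06 mGal

245.06


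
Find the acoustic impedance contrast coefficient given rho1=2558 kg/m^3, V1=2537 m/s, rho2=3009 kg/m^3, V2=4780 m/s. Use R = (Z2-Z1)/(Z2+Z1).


Z1 = 2558 * 2537 = 6489646
Z2 = 3009 * 4780 = 14383020
R = (14383020 - 6489646) / (14383020 + 6489646) = 7893374 / 20872666 = 0.3782

0.3782


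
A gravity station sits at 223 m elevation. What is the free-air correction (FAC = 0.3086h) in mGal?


FAC = 0.3086 * h
= 0.3086 * 223
= 68.8178 mGal

68.8178


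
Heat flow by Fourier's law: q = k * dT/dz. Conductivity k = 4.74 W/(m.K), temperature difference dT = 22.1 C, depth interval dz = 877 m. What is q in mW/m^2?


q = k * dT / dz * 1000
= 4.74 * 22.1 / 877 * 1000
= 0.119446 * 1000
= 119.4458 mW/m^2

119.4458


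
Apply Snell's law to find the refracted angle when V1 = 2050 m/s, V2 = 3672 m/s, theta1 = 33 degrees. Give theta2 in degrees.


sin(theta1) = sin(33 deg) = 0.544639
sin(theta2) = V2/V1 * sin(theta1) = 3672/2050 * 0.544639 = 0.975568
theta2 = arcsin(0.975568) = 77.3087 degrees

77.3087


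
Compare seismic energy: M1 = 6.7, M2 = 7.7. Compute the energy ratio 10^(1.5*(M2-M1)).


M2 - M1 = 7.7 - 6.7 = 1.0
1.5 * 1.0 = 1.5
ratio = 10^1.5 = 31.62

31.62


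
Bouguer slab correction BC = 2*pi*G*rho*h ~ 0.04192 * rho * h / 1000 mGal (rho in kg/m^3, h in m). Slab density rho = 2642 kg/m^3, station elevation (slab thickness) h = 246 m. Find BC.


BC = 0.04192 * rho * h / 1000
= 0.04192 * 2642 * 246 / 1000
= 27.2451 mGal

27.2451


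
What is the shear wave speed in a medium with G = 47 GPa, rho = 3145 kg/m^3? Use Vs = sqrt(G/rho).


Convert G to Pa: G = 47e9 Pa
Compute G/rho = 47e9 / 3145 = 14944356.1208
Vs = sqrt(14944356.1208) = 3865.79 m/s

3865.79


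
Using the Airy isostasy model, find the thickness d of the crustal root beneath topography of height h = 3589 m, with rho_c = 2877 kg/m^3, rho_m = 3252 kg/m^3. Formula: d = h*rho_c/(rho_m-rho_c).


rho_m - rho_c = 3252 - 2877 = 375
d = 3589 * 2877 / 375
= 10325553 / 375
= 27534.81 m

27534.81


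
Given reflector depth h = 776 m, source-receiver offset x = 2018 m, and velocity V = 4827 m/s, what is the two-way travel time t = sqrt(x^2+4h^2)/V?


x^2 + 4h^2 = 2018^2 + 4*776^2 = 4072324 + 2408704 = 6481028
sqrt(6481028) = 2545.7863
t = 2545.7863 / 4827 = 0.5274 s

0.5274


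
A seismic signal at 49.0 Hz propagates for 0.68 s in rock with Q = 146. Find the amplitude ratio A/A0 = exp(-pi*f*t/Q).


pi*f*t/Q = pi*49.0*0.68/146 = 0.716972
A/A0 = exp(-0.716972) = 0.488229

0.488229


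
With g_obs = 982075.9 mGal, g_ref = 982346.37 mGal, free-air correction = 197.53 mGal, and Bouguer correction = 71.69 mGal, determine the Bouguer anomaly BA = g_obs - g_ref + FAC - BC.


BA = g_obs - g_ref + FAC - BC
= 982075.9 - 982346.37 + 197.53 - 71.69
= -144.63 mGal

-144.63


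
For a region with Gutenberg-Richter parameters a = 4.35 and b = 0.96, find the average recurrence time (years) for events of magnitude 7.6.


log10(N) = 4.35 - 0.96*7.6 = -2.946
N = 10^-2.946 = 0.001132
T = 1/N = 1/0.001132 = 883.0799 years

883.0799


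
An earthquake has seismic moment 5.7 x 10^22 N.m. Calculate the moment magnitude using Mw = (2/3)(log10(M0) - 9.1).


log10(M0) = log10(5.7 x 10^22) = 22.7559
Mw = 2/3 * (22.7559 - 9.1)
= 2/3 * 13.6559
= 9.1

9.1


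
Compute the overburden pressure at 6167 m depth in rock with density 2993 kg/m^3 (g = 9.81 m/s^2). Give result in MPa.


P = rho * g * z / 1e6
= 2993 * 9.81 * 6167 / 1e6
= 181071322.11 / 1e6
= 181.0713 MPa

181.0713


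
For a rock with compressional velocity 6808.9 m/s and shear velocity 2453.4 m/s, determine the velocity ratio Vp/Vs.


Vp/Vs = 6808.9 / 2453.4
= 2.7753

2.7753


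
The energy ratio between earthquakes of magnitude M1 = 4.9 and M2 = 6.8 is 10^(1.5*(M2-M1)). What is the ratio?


M2 - M1 = 6.8 - 4.9 = 1.9
1.5 * 1.9 = 2.85
ratio = 10^2.85 = 707.95

707.95


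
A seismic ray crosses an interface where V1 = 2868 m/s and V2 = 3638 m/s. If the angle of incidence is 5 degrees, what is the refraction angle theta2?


sin(theta1) = sin(5 deg) = 0.087156
sin(theta2) = V2/V1 * sin(theta1) = 3638/2868 * 0.087156 = 0.110555
theta2 = arcsin(0.110555) = 6.3473 degrees

6.3473


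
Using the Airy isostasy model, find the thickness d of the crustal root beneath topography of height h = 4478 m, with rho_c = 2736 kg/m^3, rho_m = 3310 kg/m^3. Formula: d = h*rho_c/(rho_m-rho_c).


rho_m - rho_c = 3310 - 2736 = 574
d = 4478 * 2736 / 574
= 12251808 / 574
= 21344.61 m

21344.61


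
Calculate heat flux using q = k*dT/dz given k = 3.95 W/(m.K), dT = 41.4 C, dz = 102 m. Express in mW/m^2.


q = k * dT / dz * 1000
= 3.95 * 41.4 / 102 * 1000
= 1.603235 * 1000
= 1603.2353 mW/m^2

1603.2353


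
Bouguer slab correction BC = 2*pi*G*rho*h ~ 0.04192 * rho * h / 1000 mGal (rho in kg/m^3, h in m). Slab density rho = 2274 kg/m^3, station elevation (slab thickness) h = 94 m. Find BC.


BC = 0.04192 * rho * h / 1000
= 0.04192 * 2274 * 94 / 1000
= 8.9607 mGal

8.9607


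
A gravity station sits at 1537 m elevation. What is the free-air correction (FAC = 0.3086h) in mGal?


FAC = 0.3086 * h
= 0.3086 * 1537
= 474.3182 mGal

474.3182


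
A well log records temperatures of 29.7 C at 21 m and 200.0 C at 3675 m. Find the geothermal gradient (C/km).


dT = 200.0 - 29.7 = 170.3 C
dz = 3675 - 21 = 3654 m
gradient = dT/dz * 1000 = 170.3/3654 * 1000 = 46.6065 C/km

46.6065


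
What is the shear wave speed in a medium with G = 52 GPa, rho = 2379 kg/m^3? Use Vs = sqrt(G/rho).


Convert G to Pa: G = 52e9 Pa
Compute G/rho = 52e9 / 2379 = 21857923.4973
Vs = sqrt(21857923.4973) = 4675.25 m/s

4675.25


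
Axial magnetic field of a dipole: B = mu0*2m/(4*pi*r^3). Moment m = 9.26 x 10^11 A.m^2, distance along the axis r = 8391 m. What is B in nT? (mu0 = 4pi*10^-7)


m = 9.26 x 10^11 = 926000000000 A.m^2
2m = 1852000000000 A.m^2
r^3 = 8391^3 = 590800920471
B = (4pi*10^-7) * 1852000000000 / (4*pi * 590800920471) * 1e9
= 2327291.837779 / 7424223325943.12 * 1e9
= 313.4728 nT

313.4728


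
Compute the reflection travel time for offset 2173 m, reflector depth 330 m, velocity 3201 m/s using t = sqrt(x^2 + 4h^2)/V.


x^2 + 4h^2 = 2173^2 + 4*330^2 = 4721929 + 435600 = 5157529
sqrt(5157529) = 2271.0194
t = 2271.0194 / 3201 = 0.7095 s

0.7095


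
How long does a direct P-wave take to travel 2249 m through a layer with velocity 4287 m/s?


t = x / V
= 2249 / 4287
= 0.5246 s

0.5246


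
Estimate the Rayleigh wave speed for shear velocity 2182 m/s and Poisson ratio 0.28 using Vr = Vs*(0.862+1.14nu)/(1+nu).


Numerator factor = 0.862 + 1.14*0.28 = 1.1812
Denominator = 1 + 0.28 = 1.28
Vr = 2182 * 1.1812 / 1.28 = 2013.58 m/s

2013.58


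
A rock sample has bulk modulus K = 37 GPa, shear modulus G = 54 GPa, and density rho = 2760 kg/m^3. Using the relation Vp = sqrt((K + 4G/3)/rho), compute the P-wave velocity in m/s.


First compute the effective modulus:
K + 4G/3 = 37e9 + 4*54e9/3 = 109000000000.0 Pa
Then divide by density:
109000000000.0 / 2760 = 39492753.6232 Pa/(kg/m^3)
Take the square root:
Vp = sqrt(39492753.6232) = 6284.33 m/s

6284.33


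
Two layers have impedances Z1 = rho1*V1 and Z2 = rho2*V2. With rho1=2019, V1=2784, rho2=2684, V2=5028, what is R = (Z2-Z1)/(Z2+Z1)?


Z1 = 2019 * 2784 = 5620896
Z2 = 2684 * 5028 = 13495152
R = (13495152 - 5620896) / (13495152 + 5620896) = 7874256 / 19116048 = 0.4119

0.4119


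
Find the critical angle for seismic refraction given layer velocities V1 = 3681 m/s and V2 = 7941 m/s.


V1/V2 = 3681/7941 = 0.463544
theta_c = arcsin(0.463544) = 27.616 degrees

27.616


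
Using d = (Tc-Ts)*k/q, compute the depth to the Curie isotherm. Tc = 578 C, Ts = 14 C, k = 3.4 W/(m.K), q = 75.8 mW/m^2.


T_Curie - T_surf = 578 - 14 = 564 C
Convert q to W/m^2: 75.8 mW/m^2 = 0.0758 W/m^2
d = 564 * 3.4 / 0.0758 = 25298.15 m

25298.15


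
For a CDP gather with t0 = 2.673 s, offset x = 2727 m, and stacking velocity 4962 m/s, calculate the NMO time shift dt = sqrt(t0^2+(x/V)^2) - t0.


x/Vnmo = 2727/4962 = 0.549577
(x/Vnmo)^2 = 0.302035
t0^2 = 7.144929
sqrt(7.144929 + 0.302035) = 2.728913
dt = 2.728913 - 2.673 = 0.055913

0.055913


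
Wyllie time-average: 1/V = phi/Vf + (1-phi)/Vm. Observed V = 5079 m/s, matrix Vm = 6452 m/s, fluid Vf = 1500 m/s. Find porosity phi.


1/V - 1/Vm = 1/5079 - 1/6452 = 4.19e-05
1/Vf - 1/Vm = 1/1500 - 1/6452 = 0.00051168
phi = 4.19e-05 / 0.00051168 = 0.0819

0.0819


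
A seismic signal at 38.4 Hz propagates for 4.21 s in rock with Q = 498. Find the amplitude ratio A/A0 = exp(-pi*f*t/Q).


pi*f*t/Q = pi*38.4*4.21/498 = 1.019844
A/A0 = exp(-1.019844) = 0.360651

0.360651


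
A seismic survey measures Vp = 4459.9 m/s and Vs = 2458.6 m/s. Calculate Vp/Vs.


Vp/Vs = 4459.9 / 2458.6
= 1.814

1.814


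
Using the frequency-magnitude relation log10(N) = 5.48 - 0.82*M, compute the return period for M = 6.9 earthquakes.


log10(N) = 5.48 - 0.82*6.9 = -0.178
N = 10^-0.178 = 0.663743
T = 1/N = 1/0.663743 = 1.5066 years

1.5066


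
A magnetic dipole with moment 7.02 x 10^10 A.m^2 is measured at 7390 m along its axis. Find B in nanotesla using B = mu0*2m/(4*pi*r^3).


m = 7.02 x 10^10 = 70200000000 A.m^2
2m = 140400000000 A.m^2
r^3 = 7390^3 = 403583419000
B = (4pi*10^-7) * 140400000000 / (4*pi * 403583419000) * 1e9
= 176431.843426 / 5071578816964.21 * 1e9
= 34.7883 nT

34.7883


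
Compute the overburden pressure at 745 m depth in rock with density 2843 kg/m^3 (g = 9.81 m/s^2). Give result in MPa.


P = rho * g * z / 1e6
= 2843 * 9.81 * 745 / 1e6
= 20777923.35 / 1e6
= 20.7779 MPa

20.7779


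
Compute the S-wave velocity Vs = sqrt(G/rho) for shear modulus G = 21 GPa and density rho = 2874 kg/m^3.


Convert G to Pa: G = 21e9 Pa
Compute G/rho = 21e9 / 2874 = 7306889.3528
Vs = sqrt(7306889.3528) = 2703.13 m/s

2703.13


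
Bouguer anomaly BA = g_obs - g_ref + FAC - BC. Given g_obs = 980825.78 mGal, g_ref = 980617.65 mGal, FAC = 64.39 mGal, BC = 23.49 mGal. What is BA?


BA = g_obs - g_ref + FAC - BC
= 980825.78 - 980617.65 + 64.39 - 23.49
= 249.03 mGal

249.03


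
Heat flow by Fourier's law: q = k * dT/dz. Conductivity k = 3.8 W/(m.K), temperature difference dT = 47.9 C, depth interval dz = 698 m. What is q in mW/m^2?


q = k * dT / dz * 1000
= 3.8 * 47.9 / 698 * 1000
= 0.260774 * 1000
= 260.7736 mW/m^2

260.7736


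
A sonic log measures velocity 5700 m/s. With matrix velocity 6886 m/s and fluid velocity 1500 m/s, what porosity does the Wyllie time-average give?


1/V - 1/Vm = 1/5700 - 1/6886 = 3.022e-05
1/Vf - 1/Vm = 1/1500 - 1/6886 = 0.00052144
phi = 3.022e-05 / 0.00052144 = 0.0579

0.0579


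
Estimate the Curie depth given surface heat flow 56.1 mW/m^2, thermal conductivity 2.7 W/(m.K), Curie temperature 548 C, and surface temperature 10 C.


T_Curie - T_surf = 548 - 10 = 538 C
Convert q to W/m^2: 56.1 mW/m^2 = 0.0561 W/m^2
d = 538 * 2.7 / 0.0561 = 25893.05 m

25893.05


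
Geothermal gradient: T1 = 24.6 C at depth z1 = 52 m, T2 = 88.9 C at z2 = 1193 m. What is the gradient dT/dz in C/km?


dT = 88.9 - 24.6 = 64.3 C
dz = 1193 - 52 = 1141 m
gradient = dT/dz * 1000 = 64.3/1141 * 1000 = 56.3541 C/km

56.3541


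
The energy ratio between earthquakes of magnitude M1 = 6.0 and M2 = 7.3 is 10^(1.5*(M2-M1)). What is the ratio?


M2 - M1 = 7.3 - 6.0 = 1.3
1.5 * 1.3 = 1.95
ratio = 10^1.95 = 89.13

89.13


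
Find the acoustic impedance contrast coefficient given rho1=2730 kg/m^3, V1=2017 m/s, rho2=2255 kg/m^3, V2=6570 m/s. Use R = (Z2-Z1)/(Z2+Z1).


Z1 = 2730 * 2017 = 5506410
Z2 = 2255 * 6570 = 14815350
R = (14815350 - 5506410) / (14815350 + 5506410) = 9308940 / 20321760 = 0.4581

0.4581


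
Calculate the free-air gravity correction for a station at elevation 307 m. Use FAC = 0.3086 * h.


FAC = 0.3086 * h
= 0.3086 * 307
= 94.7402 mGal

94.7402


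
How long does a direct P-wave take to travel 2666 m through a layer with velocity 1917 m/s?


t = x / V
= 2666 / 1917
= 1.3907 s

1.3907


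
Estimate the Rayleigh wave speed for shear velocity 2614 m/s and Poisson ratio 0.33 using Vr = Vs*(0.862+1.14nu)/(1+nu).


Numerator factor = 0.862 + 1.14*0.33 = 1.2382
Denominator = 1 + 0.33 = 1.33
Vr = 2614 * 1.2382 / 1.33 = 2433.58 m/s

2433.58


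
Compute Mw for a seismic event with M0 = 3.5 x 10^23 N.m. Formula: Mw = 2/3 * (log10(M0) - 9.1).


log10(M0) = log10(3.5 x 10^23) = 23.5441
Mw = 2/3 * (23.5441 - 9.1)
= 2/3 * 14.4441
= 9.63

9.63


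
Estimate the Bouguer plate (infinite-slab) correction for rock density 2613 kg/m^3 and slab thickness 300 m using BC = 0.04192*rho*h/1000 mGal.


BC = 0.04192 * rho * h / 1000
= 0.04192 * 2613 * 300 / 1000
= 32.8611 mGal

32.8611


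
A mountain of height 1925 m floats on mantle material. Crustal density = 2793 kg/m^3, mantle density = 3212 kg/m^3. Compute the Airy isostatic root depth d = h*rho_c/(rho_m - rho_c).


rho_m - rho_c = 3212 - 2793 = 419
d = 1925 * 2793 / 419
= 5376525 / 419
= 12831.8 m

12831.8


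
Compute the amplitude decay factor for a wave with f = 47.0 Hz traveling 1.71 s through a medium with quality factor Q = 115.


pi*f*t/Q = pi*47.0*1.71/115 = 2.195563
A/A0 = exp(-2.195563) = 0.111296

0.111296


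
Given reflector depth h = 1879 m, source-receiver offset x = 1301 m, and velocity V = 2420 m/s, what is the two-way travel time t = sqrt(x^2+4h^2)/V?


x^2 + 4h^2 = 1301^2 + 4*1879^2 = 1692601 + 14122564 = 15815165
sqrt(15815165) = 3976.8285
t = 3976.8285 / 2420 = 1.6433 s

1.6433


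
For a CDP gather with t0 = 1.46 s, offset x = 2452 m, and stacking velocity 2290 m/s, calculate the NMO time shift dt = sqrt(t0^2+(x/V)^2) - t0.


x/Vnmo = 2452/2290 = 1.070742
(x/Vnmo)^2 = 1.146489
t0^2 = 2.1316
sqrt(2.1316 + 1.146489) = 1.810549
dt = 1.810549 - 1.46 = 0.350549

0.350549


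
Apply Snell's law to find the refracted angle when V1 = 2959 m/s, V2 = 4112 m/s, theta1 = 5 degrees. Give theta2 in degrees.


sin(theta1) = sin(5 deg) = 0.087156
sin(theta2) = V2/V1 * sin(theta1) = 4112/2959 * 0.087156 = 0.121117
theta2 = arcsin(0.121117) = 6.9566 degrees

6.9566


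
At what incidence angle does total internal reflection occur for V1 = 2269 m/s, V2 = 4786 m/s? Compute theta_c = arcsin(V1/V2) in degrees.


V1/V2 = 2269/4786 = 0.474091
theta_c = arcsin(0.474091) = 28.3002 degrees

28.3002


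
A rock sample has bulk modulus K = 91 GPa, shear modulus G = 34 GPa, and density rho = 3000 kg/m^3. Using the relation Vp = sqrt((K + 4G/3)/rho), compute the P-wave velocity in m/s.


First compute the effective modulus:
K + 4G/3 = 91e9 + 4*34e9/3 = 136333333333.33 Pa
Then divide by density:
136333333333.33 / 3000 = 45444444.4444 Pa/(kg/m^3)
Take the square root:
Vp = sqrt(45444444.4444) = 6741.25 m/s

6741.25


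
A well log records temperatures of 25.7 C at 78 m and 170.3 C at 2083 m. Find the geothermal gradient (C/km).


dT = 170.3 - 25.7 = 144.6 C
dz = 2083 - 78 = 2005 m
gradient = dT/dz * 1000 = 144.6/2005 * 1000 = 72.1197 C/km

72.1197


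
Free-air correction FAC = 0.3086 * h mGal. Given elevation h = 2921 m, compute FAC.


FAC = 0.3086 * h
= 0.3086 * 2921
= 901.4206 mGal

901.4206


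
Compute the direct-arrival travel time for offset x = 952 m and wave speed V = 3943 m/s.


t = x / V
= 952 / 3943
= 0.2414 s

0.2414


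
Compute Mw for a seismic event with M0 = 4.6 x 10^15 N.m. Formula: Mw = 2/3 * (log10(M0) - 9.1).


log10(M0) = log10(4.6 x 10^15) = 15.6628
Mw = 2/3 * (15.6628 - 9.1)
= 2/3 * 6.5628
= 4.38

4.38


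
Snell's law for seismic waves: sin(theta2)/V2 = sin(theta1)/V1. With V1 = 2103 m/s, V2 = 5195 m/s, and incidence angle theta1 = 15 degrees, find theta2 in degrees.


sin(theta1) = sin(15 deg) = 0.258819
sin(theta2) = V2/V1 * sin(theta1) = 5195/2103 * 0.258819 = 0.639356
theta2 = arcsin(0.639356) = 39.7438 degrees

39.7438


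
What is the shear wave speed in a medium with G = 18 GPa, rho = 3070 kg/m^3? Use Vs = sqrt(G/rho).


Convert G to Pa: G = 18e9 Pa
Compute G/rho = 18e9 / 3070 = 5863192.1824
Vs = sqrt(5863192.1824) = 2421.4 m/s

2421.4


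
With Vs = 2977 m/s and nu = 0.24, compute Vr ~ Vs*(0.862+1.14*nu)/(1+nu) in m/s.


Numerator factor = 0.862 + 1.14*0.24 = 1.1356
Denominator = 1 + 0.24 = 1.24
Vr = 2977 * 1.1356 / 1.24 = 2726.36 m/s

2726.36


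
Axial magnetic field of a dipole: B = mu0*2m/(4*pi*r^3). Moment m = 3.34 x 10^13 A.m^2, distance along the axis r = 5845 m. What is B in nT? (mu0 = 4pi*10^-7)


m = 3.34 x 10^13 = 33400000000000 A.m^2
2m = 66800000000000 A.m^2
r^3 = 5845^3 = 199688726125
B = (4pi*10^-7) * 66800000000000 / (4*pi * 199688726125) * 1e9
= 83943355.703919 / 2509362539996.02 * 1e9
= 33452.0638 nT

33452.0638


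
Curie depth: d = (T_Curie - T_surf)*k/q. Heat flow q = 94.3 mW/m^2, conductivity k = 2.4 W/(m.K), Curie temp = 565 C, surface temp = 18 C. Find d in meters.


T_Curie - T_surf = 565 - 18 = 547 C
Convert q to W/m^2: 94.3 mW/m^2 = 0.0943 W/m^2
d = 547 * 2.4 / 0.0943 = 13921.53 m

13921.53


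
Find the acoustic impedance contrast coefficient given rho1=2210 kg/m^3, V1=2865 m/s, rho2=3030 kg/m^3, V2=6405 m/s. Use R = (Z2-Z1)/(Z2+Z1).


Z1 = 2210 * 2865 = 6331650
Z2 = 3030 * 6405 = 19407150
R = (19407150 - 6331650) / (19407150 + 6331650) = 13075500 / 25738800 = 0.508

0.508


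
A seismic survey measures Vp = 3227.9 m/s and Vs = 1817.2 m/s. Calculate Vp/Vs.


Vp/Vs = 3227.9 / 1817.2
= 1.7763

1.7763


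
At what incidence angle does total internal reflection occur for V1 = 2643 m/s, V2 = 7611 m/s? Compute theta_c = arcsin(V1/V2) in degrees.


V1/V2 = 2643/7611 = 0.347261
theta_c = arcsin(0.347261) = 20.3198 degrees

20.3198


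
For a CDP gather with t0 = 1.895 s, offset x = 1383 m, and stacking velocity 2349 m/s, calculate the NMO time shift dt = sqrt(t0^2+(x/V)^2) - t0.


x/Vnmo = 1383/2349 = 0.588761
(x/Vnmo)^2 = 0.34664
t0^2 = 3.591025
sqrt(3.591025 + 0.34664) = 1.984355
dt = 1.984355 - 1.895 = 0.089355

0.089355


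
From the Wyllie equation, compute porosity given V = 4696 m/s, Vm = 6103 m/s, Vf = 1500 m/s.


1/V - 1/Vm = 1/4696 - 1/6103 = 4.909e-05
1/Vf - 1/Vm = 1/1500 - 1/6103 = 0.00050281
phi = 4.909e-05 / 0.00050281 = 0.0976

0.0976


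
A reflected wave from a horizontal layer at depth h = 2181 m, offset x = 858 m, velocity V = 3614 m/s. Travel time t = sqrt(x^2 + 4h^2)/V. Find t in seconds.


x^2 + 4h^2 = 858^2 + 4*2181^2 = 736164 + 19027044 = 19763208
sqrt(19763208) = 4445.583
t = 4445.583 / 3614 = 1.2301 s

1.2301


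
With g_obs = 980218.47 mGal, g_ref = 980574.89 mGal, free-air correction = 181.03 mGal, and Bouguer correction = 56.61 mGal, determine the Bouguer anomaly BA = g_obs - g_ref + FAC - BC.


BA = g_obs - g_ref + FAC - BC
= 980218.47 - 980574.89 + 181.03 - 56.61
= -232.0 mGal

-232.0


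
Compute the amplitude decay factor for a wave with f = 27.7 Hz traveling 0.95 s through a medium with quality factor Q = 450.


pi*f*t/Q = pi*27.7*0.95/450 = 0.183713
A/A0 = exp(-0.183713) = 0.832174

0.832174


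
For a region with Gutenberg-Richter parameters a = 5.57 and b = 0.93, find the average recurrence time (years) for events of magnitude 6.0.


log10(N) = 5.57 - 0.93*6.0 = -0.01
N = 10^-0.01 = 0.977237
T = 1/N = 1/0.977237 = 1.0233 years

1.0233


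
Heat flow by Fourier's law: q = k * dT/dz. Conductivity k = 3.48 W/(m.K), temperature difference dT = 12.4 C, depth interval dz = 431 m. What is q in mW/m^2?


q = k * dT / dz * 1000
= 3.48 * 12.4 / 431 * 1000
= 0.100121 * 1000
= 100.1206 mW/m^2

100.1206


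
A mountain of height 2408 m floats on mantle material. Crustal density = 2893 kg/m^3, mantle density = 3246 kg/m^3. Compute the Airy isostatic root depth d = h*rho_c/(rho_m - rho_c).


rho_m - rho_c = 3246 - 2893 = 353
d = 2408 * 2893 / 353
= 6966344 / 353
= 19734.69 m

19734.69


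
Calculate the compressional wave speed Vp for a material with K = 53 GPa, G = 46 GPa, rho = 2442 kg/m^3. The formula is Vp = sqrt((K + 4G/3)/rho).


First compute the effective modulus:
K + 4G/3 = 53e9 + 4*46e9/3 = 114333333333.33 Pa
Then divide by density:
114333333333.33 / 2442 = 46819546.8195 Pa/(kg/m^3)
Take the square root:
Vp = sqrt(46819546.8195) = 6842.48 m/s

6842.48


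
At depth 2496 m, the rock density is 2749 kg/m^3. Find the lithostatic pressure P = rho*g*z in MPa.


P = rho * g * z / 1e6
= 2749 * 9.81 * 2496 / 1e6
= 67311354.24 / 1e6
= 67.3114 MPa

67.3114


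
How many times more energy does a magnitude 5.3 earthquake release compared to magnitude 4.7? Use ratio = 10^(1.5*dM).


M2 - M1 = 5.3 - 4.7 = 0.6
1.5 * 0.6 = 0.9
ratio = 10^0.9 = 7.94

7.94


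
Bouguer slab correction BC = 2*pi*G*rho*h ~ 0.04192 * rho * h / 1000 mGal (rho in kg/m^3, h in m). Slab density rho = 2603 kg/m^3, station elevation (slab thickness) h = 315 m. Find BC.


BC = 0.04192 * rho * h / 1000
= 0.04192 * 2603 * 315 / 1000
= 34.3721 mGal

34.3721
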